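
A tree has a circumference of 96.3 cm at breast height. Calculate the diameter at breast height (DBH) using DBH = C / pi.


DBH = C / pi = 96.3 / 3.141593 = 30.6532 ≈ 30.65 cm

30.65 cm


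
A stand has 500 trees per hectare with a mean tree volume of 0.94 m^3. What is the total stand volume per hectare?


V_stand = 500 * 0.94 = 470.0 m^3/ha

470.0 m^3/ha


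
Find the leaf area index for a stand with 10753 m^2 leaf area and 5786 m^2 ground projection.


LAI = 10753 / 5786 = 1.8585 ≈ 1.86

1.86


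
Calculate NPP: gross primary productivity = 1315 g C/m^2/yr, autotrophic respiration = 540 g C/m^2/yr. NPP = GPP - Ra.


NPP = GPP - Ra = 1315 - 540 = 775 g C/m^2/yr

775 g C/m^2/yr


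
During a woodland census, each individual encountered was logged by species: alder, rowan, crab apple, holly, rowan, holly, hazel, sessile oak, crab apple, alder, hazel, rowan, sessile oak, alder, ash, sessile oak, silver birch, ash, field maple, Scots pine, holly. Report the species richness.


Total individuals logged = 21
Distinct species (count of individuals): alder (3), rowan (3), crab apple (2), holly (3), hazel (2), sessile oak (3), ash (2), silver birch (1), field maple (1), Scots pine (1)
Species richness = number of distinct species = 10

10


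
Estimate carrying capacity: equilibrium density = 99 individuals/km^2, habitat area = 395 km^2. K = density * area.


K = 99 * 395 = 39105 individuals

39105 individuals


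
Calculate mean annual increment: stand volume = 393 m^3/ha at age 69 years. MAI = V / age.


MAI = 393 / 69 = 5.6957 ≈ 5.70 m^3/ha/yr

5.70 m^3/ha/yr


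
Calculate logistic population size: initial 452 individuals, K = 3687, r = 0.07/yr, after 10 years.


(K - N0)/N0 = (3687 - 452)/452 = 3235/452 = 7.15708
r*t = 0.07 * 10 = 0.7; exp(-0.7) = 0.496585
7.15708 * 0.496585 = 3.55410
1 + 3.55410 = 4.55410
N = 3687 / 4.55410 = 809.600 ≈ 810

810


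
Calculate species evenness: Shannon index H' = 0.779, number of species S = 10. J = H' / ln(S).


ln(10) = 2.30259
J = H' / ln(S) = 0.779 / 2.30259 = 0.338315 ≈ 0.3383

0.3383


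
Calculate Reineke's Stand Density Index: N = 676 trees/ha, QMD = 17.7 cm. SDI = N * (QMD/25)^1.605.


QMD/25 = 17.7/25 = 0.708
(0.708)^1.605 = exp(1.605 * ln(0.708)) = exp(1.605 * (-0.345311)) = exp(-0.554224) = 0.574518
SDI = 676 * 0.574518 = 388.374 ≈ 388

388


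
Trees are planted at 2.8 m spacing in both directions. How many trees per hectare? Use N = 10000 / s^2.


N = 10000 / 2.8^2 = 10000 / 7.84 = 1275.51 ≈ 1276 trees/ha

1276 trees/ha


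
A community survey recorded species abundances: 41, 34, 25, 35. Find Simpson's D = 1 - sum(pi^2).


Total N = 41 + 34 + 25 + 35 = 135
Per-species terms:
  p = 41/135 = 0.303704; p^2 = 0.303704^2 = 0.092236
  p = 34/135 = 0.251852; p^2 = 0.251852^2 = 0.063429
  p = 25/135 = 0.185185; p^2 = 0.185185^2 = 0.034293
  p = 35/135 = 0.259259; p^2 = 0.259259^2 = 0.067215
sum(p^2) = 0.092236 + 0.063429 + 0.034293 + 0.067215 = 0.257173
D = 1 - 0.257173 = 0.742827 ≈ 0.7428

0.7428


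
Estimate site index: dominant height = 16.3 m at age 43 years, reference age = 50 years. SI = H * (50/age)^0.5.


50/43 = 1.16279
(1.16279)^0.5 = 1.07833
SI = 16.3 * 1.07833 = 17.5768 ≈ 17.6 m

17.6 m


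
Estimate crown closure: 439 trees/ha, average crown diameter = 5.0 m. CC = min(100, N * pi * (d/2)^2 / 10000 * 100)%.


(d/2)^2 = (5.0/2)^2 = 2.5^2 = 6.25
Crown area = 3.141593 * 6.25 = 19.6350 m^2
N * area / 10000 * 100 = 439 * 19.6350 / 10000 * 100 = 86.1977
CC = min(100, 86.1977) = 86.1977 ≈ 86.2%

86.2%


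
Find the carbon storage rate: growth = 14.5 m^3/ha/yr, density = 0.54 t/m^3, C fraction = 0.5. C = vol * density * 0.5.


C = 14.5 * 0.54 * 0.5 = 3.915 ≈ 3.92 t C/ha/yr

3.92 t C/ha/yr


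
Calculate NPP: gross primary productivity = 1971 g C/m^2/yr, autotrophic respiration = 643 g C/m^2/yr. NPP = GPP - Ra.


NPP = GPP - Ra = 1971 - 643 = 1328 g C/m^2/yr

1328 g C/m^2/yr


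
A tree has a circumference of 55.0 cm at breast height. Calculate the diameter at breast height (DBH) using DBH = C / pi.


DBH = C / pi = 55.0 / 3.141593 = 17.5070 ≈ 17.51 cm

17.51 cm


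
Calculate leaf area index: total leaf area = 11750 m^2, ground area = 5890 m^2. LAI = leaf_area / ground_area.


LAI = 11750 / 5890 = 1.9949 ≈ 1.99

1.99


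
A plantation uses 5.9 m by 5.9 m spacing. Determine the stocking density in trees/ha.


N = 10000 / 5.9^2 = 10000 / 34.81 = 287.274 ≈ 287 trees/ha

287 trees/ha


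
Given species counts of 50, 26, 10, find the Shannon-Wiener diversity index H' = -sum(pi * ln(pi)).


Total N = 50 + 26 + 10 = 86
Per-species terms:
  p = 50/86 = 0.581395; ln(p) = -0.542325; p*ln(p) = 0.581395 * (-0.542325) = -0.315305
  p = 26/86 = 0.302326; ln(p) = -1.196249; p*ln(p) = 0.302326 * (-1.196249) = -0.361657
  p = 10/86 = 0.116279; ln(p) = -2.151763; p*ln(p) = 0.116279 * (-2.151763) = -0.250205
sum(p*ln(p)) = (-0.315305) + (-0.361657) + (-0.250205) = -0.927167
H' = -(-0.927167) = 0.927167 ≈ 0.9272

0.9272


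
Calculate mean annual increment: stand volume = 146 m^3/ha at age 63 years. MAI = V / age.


MAI = 146 / 63 = 2.3175 ≈ 2.32 m^3/ha/yr

2.32 m^3/ha/yr


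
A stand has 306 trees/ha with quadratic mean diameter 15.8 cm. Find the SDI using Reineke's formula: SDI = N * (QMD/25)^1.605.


QMD/25 = 15.8/25 = 0.632
(0.632)^1.605 = exp(1.605 * ln(0.632)) = exp(1.605 * (-0.458866)) = exp(-0.736480) = 0.478796
SDI = 306 * 0.478796 = 146.512 ≈ 147

147


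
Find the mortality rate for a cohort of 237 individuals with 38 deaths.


Mortality rate = 38 / 237 = 0.160338 ≈ 0.1603

0.1603


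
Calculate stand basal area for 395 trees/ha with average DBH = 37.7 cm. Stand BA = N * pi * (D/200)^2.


(D/200)^2 = (37.7/200)^2 = 0.1885^2 = 0.03553225
Individual BA = 3.141593 * 0.03553225 = 0.111628 m^2
Stand BA = 395 * 0.111628 = 44.0931 ≈ 44.09 m^2/ha

44.09 m^2/ha


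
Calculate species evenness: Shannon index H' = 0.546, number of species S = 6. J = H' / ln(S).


ln(6) = 1.79176
J = H' / ln(S) = 0.546 / 1.79176 = 0.304728 ≈ 0.3047

0.3047


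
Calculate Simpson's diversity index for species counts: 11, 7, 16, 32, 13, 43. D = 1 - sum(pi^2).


Total N = 11 + 7 + 16 + 32 + 13 + 43 = 122
Per-species terms:
  p = 11/122 = 0.090164; p^2 = 0.090164^2 = 0.008130
  p = 7/122 = 0.057377; p^2 = 0.057377^2 = 0.003292
  p = 16/122 = 0.131148; p^2 = 0.131148^2 = 0.017200
  p = 32/122 = 0.262295; p^2 = 0.262295^2 = 0.068799
  p = 13/122 = 0.106557; p^2 = 0.106557^2 = 0.011354
  p = 43/122 = 0.352459; p^2 = 0.352459^2 = 0.124227
sum(p^2) = 0.008130 + 0.003292 + 0.017200 + 0.068799 + 0.011354 + 0.124227 = 0.233002
D = 1 - 0.233002 = 0.766998 ≈ 0.7670

0.7670


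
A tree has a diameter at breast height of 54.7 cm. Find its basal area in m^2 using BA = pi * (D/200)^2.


D/200 = 54.7/200 = 0.2735 m
(D/200)^2 = 0.2735^2 = 0.07480225
BA = 3.141593 * 0.07480225 = 0.234998 ≈ 0.2350 m^2

0.2350 m^2


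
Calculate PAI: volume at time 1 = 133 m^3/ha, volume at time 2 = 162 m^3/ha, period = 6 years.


PAI = (V2 - V1) / period = (162 - 133) / 6 = 29 / 6 = 4.8333 ≈ 4.83 m^3/ha/yr

4.83 m^3/ha/yr


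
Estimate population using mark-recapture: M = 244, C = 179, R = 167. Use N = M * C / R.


N = M * C / R = 244 * 179 / 167 = 43676 / 167 = 261.53 ≈ 262

262 individuals


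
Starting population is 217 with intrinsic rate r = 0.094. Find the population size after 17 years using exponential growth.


r*t = 0.094 * 17 = 1.598
exp(1.598) = 4.94314
N = 217 * 4.94314 = 1072.66 ≈ 1073

1073


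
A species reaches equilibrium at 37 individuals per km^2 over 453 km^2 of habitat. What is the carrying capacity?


K = 37 * 453 = 16761 individuals

16761 individuals


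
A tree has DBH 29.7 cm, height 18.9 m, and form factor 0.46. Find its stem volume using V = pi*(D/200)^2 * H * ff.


(D/200)^2 = (29.7/200)^2 = 0.1485^2 = 0.02205225
BA = 3.141593 * 0.02205225 = 0.0692792 m^2
V = 0.0692792 * 18.9 * 0.46 = 0.602313 ≈ 0.602 m^3

0.602 m^3


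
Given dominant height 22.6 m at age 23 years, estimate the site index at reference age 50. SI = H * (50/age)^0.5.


50/23 = 2.17391
(2.17391)^0.5 = 1.47442
SI = 22.6 * 1.47442 = 33.3219 ≈ 33.3 m

33.3 m


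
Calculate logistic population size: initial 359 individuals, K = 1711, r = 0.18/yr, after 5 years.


(K - N0)/N0 = (1711 - 359)/359 = 1352/359 = 3.76602
r*t = 0.18 * 5 = 0.9; exp(-0.9) = 0.406570
3.76602 * 0.406570 = 1.53115
1 + 1.53115 = 2.53115
N = 1711 / 2.53115 = 675.977 ≈ 676

676


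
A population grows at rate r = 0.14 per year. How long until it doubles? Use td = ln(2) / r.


td = ln(2) / 0.14 = 0.693147 / 0.14 = 4.95105 ≈ 5.0 years

5.0 years


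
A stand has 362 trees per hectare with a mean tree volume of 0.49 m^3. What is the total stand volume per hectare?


V_stand = 362 * 0.49 = 177.38 ≈ 177.4 m^3/ha

177.4 m^3/ha


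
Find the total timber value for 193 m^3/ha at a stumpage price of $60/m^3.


Value = 193 * 60 = $11580/ha

$11580/ha


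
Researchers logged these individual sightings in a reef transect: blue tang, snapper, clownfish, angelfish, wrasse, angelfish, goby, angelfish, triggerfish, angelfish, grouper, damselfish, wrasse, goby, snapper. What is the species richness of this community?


Total individuals logged = 15
Distinct species (count of individuals): blue tang (1), snapper (2), clownfish (1), angelfish (4), wrasse (2), goby (2), triggerfish (1), grouper (1), damselfish (1)
Species richness = number of distinct species = 9

9


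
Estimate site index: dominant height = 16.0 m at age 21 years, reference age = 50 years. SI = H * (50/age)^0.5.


50/21 = 2.38095
(2.38095)^0.5 = 1.54303
SI = 16.0 * 1.54303 = 24.6885 ≈ 24.7 m

24.7 m


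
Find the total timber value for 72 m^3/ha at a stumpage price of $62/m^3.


Value = 72 * 62 = $4464/ha

$4464/ha


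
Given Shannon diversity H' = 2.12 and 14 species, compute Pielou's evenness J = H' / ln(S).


ln(14) = 2.63906
J = H' / ln(S) = 2.12 / 2.63906 = 0.803316 ≈ 0.8033

0.8033


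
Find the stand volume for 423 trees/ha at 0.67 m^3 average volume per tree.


V_stand = 423 * 0.67 = 283.41 ≈ 283.4 m^3/ha

283.4 m^3/ha


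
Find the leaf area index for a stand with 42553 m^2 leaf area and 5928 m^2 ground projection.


LAI = 42553 / 5928 = 7.1783 ≈ 7.18

7.18


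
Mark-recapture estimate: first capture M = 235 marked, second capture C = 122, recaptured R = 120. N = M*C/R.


N = M * C / R = 235 * 122 / 120 = 28670 / 120 = 238.92 ≈ 239

239 individuals


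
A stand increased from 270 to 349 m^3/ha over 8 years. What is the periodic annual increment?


PAI = (V2 - V1) / period = (349 - 270) / 8 = 79 / 8 = 9.8750 ≈ 9.88 m^3/ha/yr

9.88 m^3/ha/yr


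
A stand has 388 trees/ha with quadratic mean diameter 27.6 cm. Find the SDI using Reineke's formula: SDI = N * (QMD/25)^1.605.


QMD/25 = 27.6/25 = 1.104
(1.104)^1.605 = exp(1.605 * ln(1.104)) = exp(1.605 * 0.0989399) = exp(0.158799) = 1.17210
SDI = 388 * 1.17210 = 454.775 ≈ 455

455


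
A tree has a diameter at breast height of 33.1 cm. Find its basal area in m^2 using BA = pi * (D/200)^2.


D/200 = 33.1/200 = 0.1655 m
(D/200)^2 = 0.1655^2 = 0.02739025
BA = 3.141593 * 0.02739025 = 0.0860490 ≈ 0.0860 m^2

0.0860 m^2


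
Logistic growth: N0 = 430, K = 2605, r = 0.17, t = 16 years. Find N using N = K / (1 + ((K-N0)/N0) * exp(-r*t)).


(K - N0)/N0 = (2605 - 430)/430 = 2175/430 = 5.05814
r*t = 0.17 * 16 = 2.72; exp(-2.72) = 0.0658748
5.05814 * 0.0658748 = 0.333204
1 + 0.333204 = 1.33320
N = 2605 / 1.33320 = 1953.95 ≈ 1954

1954


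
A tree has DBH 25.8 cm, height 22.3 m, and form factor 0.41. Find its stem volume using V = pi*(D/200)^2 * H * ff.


(D/200)^2 = (25.8/200)^2 = 0.129^2 = 0.016641
BA = 3.141593 * 0.016641 = 0.0522792 m^2
V = 0.0522792 * 22.3 * 0.41 = 0.477989 ≈ 0.478 m^3

0.478 m^3


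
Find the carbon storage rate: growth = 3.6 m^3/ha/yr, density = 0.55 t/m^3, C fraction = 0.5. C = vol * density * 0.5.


C = 3.6 * 0.55 * 0.5 = 0.99 t C/ha/yr

0.99 t C/ha/yr


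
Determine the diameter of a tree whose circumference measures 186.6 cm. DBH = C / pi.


DBH = C / pi = 186.6 / 3.141593 = 59.3966 ≈ 59.40 cm

59.40 cm


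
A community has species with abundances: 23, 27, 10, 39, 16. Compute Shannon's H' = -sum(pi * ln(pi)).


Total N = 23 + 27 + 10 + 39 + 16 = 115
Per-species terms:
  p = 23/115 = 0.200000; ln(p) = -1.609438; p*ln(p) = 0.200000 * (-1.609438) = -0.321888
  p = 27/115 = 0.234783; ln(p) = -1.449094; p*ln(p) = 0.234783 * (-1.449094) = -0.340223
  p = 10/115 = 0.086957; ln(p) = -2.442342; p*ln(p) = 0.086957 * (-2.442342) = -0.212379
  p = 39/115 = 0.339130; ln(p) = -1.081372; p*ln(p) = 0.339130 * (-1.081372) = -0.366726
  p = 16/115 = 0.139130; ln(p) = -1.972347; p*ln(p) = 0.139130 * (-1.972347) = -0.274413
sum(p*ln(p)) = (-0.321888) + (-0.340223) + (-0.212379) + (-0.366726) + (-0.274413) = -1.515629
H' = -(-1.515629) = 1.515629 ≈ 1.5156

1.5156


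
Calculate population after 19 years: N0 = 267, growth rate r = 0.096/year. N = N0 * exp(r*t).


r*t = 0.096 * 19 = 1.824
exp(1.824) = 6.19660
N = 267 * 6.19660 = 1654.49 ≈ 1654

1654


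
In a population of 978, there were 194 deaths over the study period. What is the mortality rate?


Mortality rate = 194 / 978 = 0.198364 ≈ 0.1984

0.1984


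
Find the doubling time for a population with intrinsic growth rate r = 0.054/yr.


td = ln(2) / 0.054 = 0.693147 / 0.054 = 12.8361 ≈ 12.8 years

12.8 years


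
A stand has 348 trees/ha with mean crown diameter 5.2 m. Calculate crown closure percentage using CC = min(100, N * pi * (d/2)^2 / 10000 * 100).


(d/2)^2 = (5.2/2)^2 = 2.6^2 = 6.76
Crown area = 3.141593 * 6.76 = 21.2372 m^2
N * area / 10000 * 100 = 348 * 21.2372 / 10000 * 100 = 73.9055
CC = min(100, 73.9055) = 73.9055 ≈ 73.9%

73.9%


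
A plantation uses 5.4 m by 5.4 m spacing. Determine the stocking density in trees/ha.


N = 10000 / 5.4^2 = 10000 / 29.16 = 342.936 ≈ 343 trees/ha

343 trees/ha


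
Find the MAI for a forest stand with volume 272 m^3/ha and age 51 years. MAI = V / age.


MAI = 272 / 51 = 5.3333 ≈ 5.33 m^3/ha/yr

5.33 m^3/ha/yr


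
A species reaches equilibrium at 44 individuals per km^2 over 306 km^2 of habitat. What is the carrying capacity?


K = 44 * 306 = 13464 individuals

13464 individuals


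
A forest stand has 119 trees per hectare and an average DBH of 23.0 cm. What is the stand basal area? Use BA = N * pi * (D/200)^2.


(D/200)^2 = (23.0/200)^2 = 0.115^2 = 0.013225
Individual BA = 3.141593 * 0.013225 = 0.0415476 m^2
Stand BA = 119 * 0.0415476 = 4.94416 ≈ 4.94 m^2/ha

4.94 m^2/ha


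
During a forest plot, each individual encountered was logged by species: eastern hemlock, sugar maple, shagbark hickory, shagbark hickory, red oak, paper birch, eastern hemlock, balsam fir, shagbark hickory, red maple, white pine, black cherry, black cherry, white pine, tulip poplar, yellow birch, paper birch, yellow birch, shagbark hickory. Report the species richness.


Total individuals logged = 19
Distinct species (count of individuals): eastern hemlock (2), sugar maple (1), shagbark hickory (4), red oak (1), paper birch (2), balsam fir (1), red maple (1), white pine (2), black cherry (2), tulip poplar (1), yellow birch (2)
Species richness = number of distinct species = 11

11


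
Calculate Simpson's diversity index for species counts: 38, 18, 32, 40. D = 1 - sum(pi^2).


Total N = 38 + 18 + 32 + 40 = 128
Per-species terms:
  p = 38/128 = 0.296875; p^2 = 0.296875^2 = 0.088135
  p = 18/128 = 0.140625; p^2 = 0.140625^2 = 0.019775
  p = 32/128 = 0.250000; p^2 = 0.250000^2 = 0.062500
  p = 40/128 = 0.312500; p^2 = 0.312500^2 = 0.097656
sum(p^2) = 0.088135 + 0.019775 + 0.062500 + 0.097656 = 0.268066
D = 1 - 0.268066 = 0.731934 ≈ 0.7319

0.7319


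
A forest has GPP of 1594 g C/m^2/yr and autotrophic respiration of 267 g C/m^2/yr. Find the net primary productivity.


NPP = GPP - Ra = 1594 - 267 = 1327 g C/m^2/yr

1327 g C/m^2/yr


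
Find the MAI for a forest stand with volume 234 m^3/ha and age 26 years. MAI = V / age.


MAI = 234 / 26 = 9.00 m^3/ha/yr

9.00 m^3/ha/yr


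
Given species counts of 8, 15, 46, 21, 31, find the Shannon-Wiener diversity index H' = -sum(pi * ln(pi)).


Total N = 8 + 15 + 46 + 21 + 31 = 121
Per-species terms:
  p = 8/121 = 0.066116; ln(p) = -2.716345; p*ln(p) = 0.066116 * (-2.716345) = -0.179594
  p = 15/121 = 0.123967; ln(p) = -2.087740; p*ln(p) = 0.123967 * (-2.087740) = -0.258811
  p = 46/121 = 0.380165; ln(p) = -0.967150; p*ln(p) = 0.380165 * (-0.967150) = -0.367677
  p = 21/121 = 0.173554; ln(p) = -1.751266; p*ln(p) = 0.173554 * (-1.751266) = -0.303939
  p = 31/121 = 0.256198; ln(p) = -1.361805; p*ln(p) = 0.256198 * (-1.361805) = -0.348892
sum(p*ln(p)) = (-0.179594) + (-0.258811) + (-0.367677) + (-0.303939) + (-0.348892) = -1.458913
H' = -(-1.458913) = 1.458913 ≈ 1.4589

1.4589


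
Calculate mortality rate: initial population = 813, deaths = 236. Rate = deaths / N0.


Mortality rate = 236 / 813 = 0.290283 ≈ 0.2903

0.2903


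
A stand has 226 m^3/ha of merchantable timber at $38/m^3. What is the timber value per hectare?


Value = 226 * 38 = $8588/ha

$8588/ha


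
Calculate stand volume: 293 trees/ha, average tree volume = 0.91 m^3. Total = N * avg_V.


V_stand = 293 * 0.91 = 266.63 ≈ 266.6 m^3/ha

266.6 m^3/ha


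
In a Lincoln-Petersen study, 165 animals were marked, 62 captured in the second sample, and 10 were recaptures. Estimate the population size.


N = M * C / R = 165 * 62 / 10 = 10230 / 10 = 1023

1023 individuals


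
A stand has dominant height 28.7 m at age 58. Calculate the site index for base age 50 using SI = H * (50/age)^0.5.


50/58 = 0.862069
(0.862069)^0.5 = 0.928477
SI = 28.7 * 0.928477 = 26.6473 ≈ 26.6 m

26.6 m


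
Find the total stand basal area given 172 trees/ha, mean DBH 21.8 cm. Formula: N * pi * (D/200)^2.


(D/200)^2 = (21.8/200)^2 = 0.109^2 = 0.011881
Individual BA = 3.141593 * 0.011881 = 0.0373253 m^2
Stand BA = 172 * 0.0373253 = 6.41995 ≈ 6.42 m^2/ha

6.42 m^2/ha


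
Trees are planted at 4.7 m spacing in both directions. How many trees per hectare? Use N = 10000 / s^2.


N = 10000 / 4.7^2 = 10000 / 22.09 = 452.694 ≈ 453 trees/ha

453 trees/ha


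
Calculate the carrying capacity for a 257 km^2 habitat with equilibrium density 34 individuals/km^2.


K = 34 * 257 = 8738 individuals

8738 individuals


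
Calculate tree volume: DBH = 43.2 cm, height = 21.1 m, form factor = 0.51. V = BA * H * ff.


(D/200)^2 = (43.2/200)^2 = 0.216^2 = 0.046656
BA = 3.141593 * 0.046656 = 0.146574 m^2
V = 0.146574 * 21.1 * 0.51 = 1.57728 ≈ 1.577 m^3

1.577 m^3


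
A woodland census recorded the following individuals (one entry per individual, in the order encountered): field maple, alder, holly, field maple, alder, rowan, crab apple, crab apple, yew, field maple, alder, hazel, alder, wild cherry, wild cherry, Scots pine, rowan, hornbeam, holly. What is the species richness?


Total individuals logged = 19
Distinct species (count of individuals): field maple (3), alder (4), holly (2), rowan (2), crab apple (2), yew (1), hazel (1), wild cherry (2), Scots pine (1), hornbeam (1)
Species richness = number of distinct species = 10

10


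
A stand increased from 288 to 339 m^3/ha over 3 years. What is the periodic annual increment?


PAI = (V2 - V1) / period = (339 - 288) / 3 = 51 / 3 = 17.00 m^3/ha/yr

17.00 m^3/ha/yr


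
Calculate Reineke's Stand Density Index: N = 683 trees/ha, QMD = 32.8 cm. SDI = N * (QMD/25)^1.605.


QMD/25 = 32.8/25 = 1.312
(1.312)^1.605 = exp(1.605 * ln(1.312)) = exp(1.605 * 0.271553) = exp(0.435843) = 1.54627
SDI = 683 * 1.54627 = 1056.10 ≈ 1056

1056


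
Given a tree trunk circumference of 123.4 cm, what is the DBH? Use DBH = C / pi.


DBH = C / pi = 123.4 / 3.141593 = 39.2794 ≈ 39.28 cm

39.28 cm


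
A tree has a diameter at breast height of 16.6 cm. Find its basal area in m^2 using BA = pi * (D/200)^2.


D/200 = 16.6/200 = 0.083 m
(D/200)^2 = 0.083^2 = 0.006889
BA = 3.141593 * 0.006889 = 0.0216424 ≈ 0.0216 m^2

0.0216 m^2


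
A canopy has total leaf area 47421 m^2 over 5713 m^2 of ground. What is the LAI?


LAI = 47421 / 5713 = 8.3005 ≈ 8.30

8.30


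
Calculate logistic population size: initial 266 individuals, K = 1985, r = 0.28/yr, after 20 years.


(K - N0)/N0 = (1985 - 266)/266 = 1719/266 = 6.46241
r*t = 0.28 * 20 = 5.6; exp(-5.6) = 0.00369786
6.46241 * 0.00369786 = 0.0238971
1 + 0.0238971 = 1.02390
N = 1985 / 1.02390 = 1938.67 ≈ 1939

1939


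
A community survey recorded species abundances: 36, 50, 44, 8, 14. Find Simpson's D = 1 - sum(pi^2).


Total N = 36 + 50 + 44 + 8 + 14 = 152
Per-species terms:
  p = 36/152 = 0.236842; p^2 = 0.236842^2 = 0.056094
  p = 50/152 = 0.328947; p^2 = 0.328947^2 = 0.108206
  p = 44/152 = 0.289474; p^2 = 0.289474^2 = 0.083795
  p = 8/152 = 0.052632; p^2 = 0.052632^2 = 0.002770
  p = 14/152 = 0.092105; p^2 = 0.092105^2 = 0.008483
sum(p^2) = 0.056094 + 0.108206 + 0.083795 + 0.002770 + 0.008483 = 0.259348
D = 1 - 0.259348 = 0.740652 ≈ 0.7407

0.7407


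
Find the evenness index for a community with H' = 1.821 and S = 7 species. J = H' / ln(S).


ln(7) = 1.94591
J = H' / ln(S) = 1.821 / 1.94591 = 0.935809 ≈ 0.9358

0.9358


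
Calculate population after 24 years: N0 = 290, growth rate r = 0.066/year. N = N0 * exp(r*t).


r*t = 0.066 * 24 = 1.584
exp(1.584) = 4.87441
N = 290 * 4.87441 = 1413.58 ≈ 1414

1414


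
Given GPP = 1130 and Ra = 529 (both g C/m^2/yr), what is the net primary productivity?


NPP = GPP - Ra = 1130 - 529 = 601 g C/m^2/yr

601 g C/m^2/yr


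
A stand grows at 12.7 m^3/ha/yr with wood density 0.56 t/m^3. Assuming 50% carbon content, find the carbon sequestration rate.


C = 12.7 * 0.56 * 0.5 = 3.556 ≈ 3.56 t C/ha/yr

3.56 t C/ha/yr


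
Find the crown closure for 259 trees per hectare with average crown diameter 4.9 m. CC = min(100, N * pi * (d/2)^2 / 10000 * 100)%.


(d/2)^2 = (4.9/2)^2 = 2.45^2 = 6.0025
Crown area = 3.141593 * 6.0025 = 18.8574 m^2
N * area / 10000 * 100 = 259 * 18.8574 / 10000 * 100 = 48.8407
CC = min(100, 48.8407) = 48.8407 ≈ 48.8%

48.8%


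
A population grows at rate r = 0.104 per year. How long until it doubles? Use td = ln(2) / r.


td = ln(2) / 0.104 = 0.693147 / 0.104 = 6.66488 ≈ 6.7 years

6.7 years


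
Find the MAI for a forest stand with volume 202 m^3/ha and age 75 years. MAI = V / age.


MAI = 202 / 75 = 2.6933 ≈ 2.69 m^3/ha/yr

2.69 m^3/ha/yr


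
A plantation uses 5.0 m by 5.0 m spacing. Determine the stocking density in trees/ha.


N = 10000 / 5.0^2 = 10000 / 25 = 400.000 ≈ 400 trees/ha

400 trees/ha


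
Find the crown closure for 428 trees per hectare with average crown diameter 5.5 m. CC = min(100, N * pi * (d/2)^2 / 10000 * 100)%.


(d/2)^2 = (5.5/2)^2 = 2.75^2 = 7.5625
Crown area = 3.141593 * 7.5625 = 23.7583 m^2
N * area / 10000 * 100 = 428 * 23.7583 / 10000 * 100 = 101.686
CC = min(100, 101.686) = 100%

100%


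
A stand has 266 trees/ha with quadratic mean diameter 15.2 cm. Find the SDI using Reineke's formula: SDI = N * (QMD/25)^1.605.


QMD/25 = 15.2/25 = 0.608
(0.608)^1.605 = exp(1.605 * ln(0.608)) = exp(1.605 * (-0.497580)) = exp(-0.798616) = 0.449951
SDI = 266 * 0.449951 = 119.687 ≈ 120

120


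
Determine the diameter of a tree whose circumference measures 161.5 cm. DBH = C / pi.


DBH = C / pi = 161.5 / 3.141593 = 51.4070 ≈ 51.41 cm

51.41 cm


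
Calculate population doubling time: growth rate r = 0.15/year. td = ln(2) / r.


td = ln(2) / 0.15 = 0.693147 / 0.15 = 4.62098 ≈ 4.6 years

4.6 years


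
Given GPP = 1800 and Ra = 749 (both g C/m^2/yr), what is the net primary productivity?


NPP = GPP - Ra = 1800 - 749 = 1051 g C/m^2/yr

1051 g C/m^2/yr


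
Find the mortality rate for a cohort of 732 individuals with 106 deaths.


Mortality rate = 106 / 732 = 0.144809 ≈ 0.1448

0.1448


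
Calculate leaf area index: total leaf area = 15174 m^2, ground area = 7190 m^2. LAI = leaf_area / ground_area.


LAI = 15174 / 7190 = 2.1104 ≈ 2.11

2.11


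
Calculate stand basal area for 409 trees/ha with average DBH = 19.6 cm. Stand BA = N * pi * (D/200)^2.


(D/200)^2 = (19.6/200)^2 = 0.098^2 = 0.009604
Individual BA = 3.141593 * 0.009604 = 0.0301719 m^2
Stand BA = 409 * 0.0301719 = 12.3403 ≈ 12.34 m^2/ha

12.34 m^2/ha


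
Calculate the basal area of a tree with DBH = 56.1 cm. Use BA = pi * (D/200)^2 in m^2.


D/200 = 56.1/200 = 0.2805 m
(D/200)^2 = 0.2805^2 = 0.07868025
BA = 3.141593 * 0.07868025 = 0.247181 ≈ 0.2472 m^2

0.2472 m^2


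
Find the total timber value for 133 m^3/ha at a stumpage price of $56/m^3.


Value = 133 * 56 = $7448/ha

$7448/ha


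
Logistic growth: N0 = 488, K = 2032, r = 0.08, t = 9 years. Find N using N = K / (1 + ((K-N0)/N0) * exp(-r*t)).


(K - N0)/N0 = (2032 - 488)/488 = 1544/488 = 3.16393
r*t = 0.08 * 9 = 0.72; exp(-0.72) = 0.486752
3.16393 * 0.486752 = 1.54005
1 + 1.54005 = 2.54005
N = 2032 / 2.54005 = 799.984 ≈ 800

800


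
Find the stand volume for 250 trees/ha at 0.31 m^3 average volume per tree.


V_stand = 250 * 0.31 = 77.5 m^3/ha

77.5 m^3/ha


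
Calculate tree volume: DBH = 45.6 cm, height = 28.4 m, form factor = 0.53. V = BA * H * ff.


(D/200)^2 = (45.6/200)^2 = 0.228^2 = 0.051984
BA = 3.141593 * 0.051984 = 0.163313 m^2
V = 0.163313 * 28.4 * 0.53 = 2.45819 ≈ 2.458 m^3

2.458 m^3


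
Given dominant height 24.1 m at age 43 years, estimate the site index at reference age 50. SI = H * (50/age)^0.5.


50/43 = 1.16279
(1.16279)^0.5 = 1.07833
SI = 24.1 * 1.07833 = 25.9878 ≈ 26.0 m

26.0 m


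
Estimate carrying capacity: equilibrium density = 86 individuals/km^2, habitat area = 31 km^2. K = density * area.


K = 86 * 31 = 2666 individuals

2666 individuals


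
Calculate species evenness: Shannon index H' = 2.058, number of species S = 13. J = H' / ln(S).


ln(13) = 2.56495
J = H' / ln(S) = 2.058 / 2.56495 = 0.802355 ≈ 0.8024

0.8024


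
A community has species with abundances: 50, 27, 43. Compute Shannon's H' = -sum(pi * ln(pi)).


Total N = 50 + 27 + 43 = 120
Per-species terms:
  p = 50/120 = 0.416667; ln(p) = -0.875468; p*ln(p) = 0.416667 * (-0.875468) = -0.364779
  p = 27/120 = 0.225000; ln(p) = -1.491655; p*ln(p) = 0.225000 * (-1.491655) = -0.335622
  p = 43/120 = 0.358333; ln(p) = -1.026293; p*ln(p) = 0.358333 * (-1.026293) = -0.367755
sum(p*ln(p)) = (-0.364779) + (-0.335622) + (-0.367755) = -1.068156
H' = -(-1.068156) = 1.068156 ≈ 1.0682

1.0682


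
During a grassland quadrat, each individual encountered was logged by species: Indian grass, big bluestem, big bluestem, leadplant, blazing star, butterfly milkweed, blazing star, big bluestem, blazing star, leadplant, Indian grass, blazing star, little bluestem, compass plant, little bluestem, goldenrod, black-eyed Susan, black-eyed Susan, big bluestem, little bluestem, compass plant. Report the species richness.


Total individuals logged = 21
Distinct species (count of individuals): Indian grass (2), big bluestem (4), leadplant (2), blazing star (4), butterfly milkweed (1), little bluestem (3), compass plant (2), goldenrod (1), black-eyed Susan (2)
Species richness = number of distinct species = 9

9


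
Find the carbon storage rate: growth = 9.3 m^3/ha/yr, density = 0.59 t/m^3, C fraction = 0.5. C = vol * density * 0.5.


C = 9.3 * 0.59 * 0.5 = 2.7435 ≈ 2.74 t C/ha/yr

2.74 t C/ha/yr


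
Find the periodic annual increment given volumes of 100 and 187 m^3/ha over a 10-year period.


PAI = (V2 - V1) / period = (187 - 100) / 10 = 87 / 10 = 8.70 m^3/ha/yr

8.70 m^3/ha/yr


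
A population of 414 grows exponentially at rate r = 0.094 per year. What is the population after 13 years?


r*t = 0.094 * 13 = 1.222
exp(1.222) = 3.39397
N = 414 * 3.39397 = 1405.10 ≈ 1405

1405


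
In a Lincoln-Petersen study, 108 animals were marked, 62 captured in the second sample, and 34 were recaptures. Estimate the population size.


N = M * C / R = 108 * 62 / 34 = 6696 / 34 = 196.94 ≈ 197

197 individuals


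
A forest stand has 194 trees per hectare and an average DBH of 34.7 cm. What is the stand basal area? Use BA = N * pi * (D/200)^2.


(D/200)^2 = (34.7/200)^2 = 0.1735^2 = 0.03010225
Individual BA = 3.141593 * 0.03010225 = 0.0945690 m^2
Stand BA = 194 * 0.0945690 = 18.3464 ≈ 18.35 m^2/ha

18.35 m^2/ha


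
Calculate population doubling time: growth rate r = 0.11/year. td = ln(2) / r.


td = ln(2) / 0.11 = 0.693147 / 0.11 = 6.30134 ≈ 6.3 years

6.3 years


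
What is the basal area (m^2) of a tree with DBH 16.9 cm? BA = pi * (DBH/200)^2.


D/200 = 16.9/200 = 0.0845 m
(D/200)^2 = 0.0845^2 = 0.00714025
BA = 3.141593 * 0.00714025 = 0.0224318 ≈ 0.0224 m^2

0.0224 m^2


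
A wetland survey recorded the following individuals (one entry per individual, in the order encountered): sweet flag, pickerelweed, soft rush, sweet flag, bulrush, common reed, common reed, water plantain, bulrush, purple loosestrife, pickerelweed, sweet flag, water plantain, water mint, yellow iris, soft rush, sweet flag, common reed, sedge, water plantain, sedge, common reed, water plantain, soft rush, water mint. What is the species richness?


Total individuals logged = 25
Distinct species (count of individuals): sweet flag (4), pickerelweed (2), soft rush (3), bulrush (2), common reed (4), water plantain (4), purple loosestrife (1), water mint (2), yellow iris (1), sedge (2)
Species richness = number of distinct species = 10

10


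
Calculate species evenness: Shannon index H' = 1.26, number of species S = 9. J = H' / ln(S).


ln(9) = 2.19722
J = H' / ln(S) = 1.26 / 2.19722 = 0.573452 ≈ 0.5735

0.5735


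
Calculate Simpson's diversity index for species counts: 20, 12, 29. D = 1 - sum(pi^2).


Total N = 20 + 12 + 29 = 61
Per-species terms:
  p = 20/61 = 0.327869; p^2 = 0.327869^2 = 0.107498
  p = 12/61 = 0.196721; p^2 = 0.196721^2 = 0.038699
  p = 29/61 = 0.475410; p^2 = 0.475410^2 = 0.226015
sum(p^2) = 0.107498 + 0.038699 + 0.226015 = 0.372212
D = 1 - 0.372212 = 0.627788 ≈ 0.6278

0.6278


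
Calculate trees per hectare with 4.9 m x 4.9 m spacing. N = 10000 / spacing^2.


N = 10000 / 4.9^2 = 10000 / 24.01 = 416.493 ≈ 416 trees/ha

416 trees/ha


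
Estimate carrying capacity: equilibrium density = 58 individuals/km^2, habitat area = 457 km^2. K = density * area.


K = 58 * 457 = 26506 individuals

26506 individuals


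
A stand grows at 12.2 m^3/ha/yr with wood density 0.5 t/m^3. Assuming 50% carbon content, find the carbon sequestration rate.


C = 12.2 * 0.5 * 0.5 = 3.05 t C/ha/yr

3.05 t C/ha/yr


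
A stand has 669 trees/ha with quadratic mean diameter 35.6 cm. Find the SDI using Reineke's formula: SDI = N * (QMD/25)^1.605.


QMD/25 = 35.6/25 = 1.424
(1.424)^1.605 = exp(1.605 * ln(1.424)) = exp(1.605 * 0.353470) = exp(0.567319) = 1.76353
SDI = 669 * 1.76353 = 1179.80 ≈ 1180

1180


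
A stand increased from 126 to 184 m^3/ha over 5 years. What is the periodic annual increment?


PAI = (V2 - V1) / period = (184 - 126) / 5 = 58 / 5 = 11.60 m^3/ha/yr

11.60 m^3/ha/yr


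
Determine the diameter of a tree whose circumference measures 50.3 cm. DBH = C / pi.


DBH = C / pi = 50.3 / 3.141593 = 16.0110 ≈ 16.01 cm

16.01 cm


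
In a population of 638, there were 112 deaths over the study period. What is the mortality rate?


Mortality rate = 112 / 638 = 0.175549 ≈ 0.1755

0.1755


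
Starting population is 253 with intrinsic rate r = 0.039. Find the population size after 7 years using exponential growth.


r*t = 0.039 * 7 = 0.273
exp(0.273) = 1.31390
N = 253 * 1.31390 = 332.417 ≈ 332

332


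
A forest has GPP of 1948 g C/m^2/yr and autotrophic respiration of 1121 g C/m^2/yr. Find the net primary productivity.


NPP = GPP - Ra = 1948 - 1121 = 827 g C/m^2/yr

827 g C/m^2/yr


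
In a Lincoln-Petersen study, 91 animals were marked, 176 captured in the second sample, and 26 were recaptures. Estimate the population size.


N = M * C / R = 91 * 176 / 26 = 16016 / 26 = 616

616 individuals


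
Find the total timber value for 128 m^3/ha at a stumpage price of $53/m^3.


Value = 128 * 53 = $6784/ha

$6784/ha


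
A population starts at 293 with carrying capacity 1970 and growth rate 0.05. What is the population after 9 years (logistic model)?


(K - N0)/N0 = (1970 - 293)/293 = 1677/293 = 5.72355
r*t = 0.05 * 9 = 0.45; exp(-0.45) = 0.637628
5.72355 * 0.637628 = 3.64950
1 + 3.64950 = 4.64950
N = 1970 / 4.64950 = 423.701 ≈ 424

424


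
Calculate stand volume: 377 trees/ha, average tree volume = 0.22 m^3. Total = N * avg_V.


V_stand = 377 * 0.22 = 82.94 ≈ 82.9 m^3/ha

82.9 m^3/ha


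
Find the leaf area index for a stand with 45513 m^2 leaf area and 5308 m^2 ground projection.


LAI = 45513 / 5308 = 8.5744 ≈ 8.57

8.57


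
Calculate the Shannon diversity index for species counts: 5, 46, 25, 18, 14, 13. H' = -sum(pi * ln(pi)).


Total N = 5 + 46 + 25 + 18 + 14 + 13 = 121
Per-species terms:
  p = 5/121 = 0.041322; ln(p) = -3.186360; p*ln(p) = 0.041322 * (-3.186360) = -0.131667
  p = 46/121 = 0.380165; ln(p) = -0.967150; p*ln(p) = 0.380165 * (-0.967150) = -0.367677
  p = 25/121 = 0.206612; ln(p) = -1.576913; p*ln(p) = 0.206612 * (-1.576913) = -0.325809
  p = 18/121 = 0.148760; ln(p) = -1.905421; p*ln(p) = 0.148760 * (-1.905421) = -0.283450
  p = 14/121 = 0.115702; ln(p) = -2.156737; p*ln(p) = 0.115702 * (-2.156737) = -0.249539
  p = 13/121 = 0.107438; ln(p) = -2.230841; p*ln(p) = 0.107438 * (-2.230841) = -0.239677
sum(p*ln(p)) = (-0.131667) + (-0.367677) + (-0.325809) + (-0.283450) + (-0.249539) + (-0.239677) = -1.597819
H' = -(-1.597819) = 1.597819 ≈ 1.5978

1.5978


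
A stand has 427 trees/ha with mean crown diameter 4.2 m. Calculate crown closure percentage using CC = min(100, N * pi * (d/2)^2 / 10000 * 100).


(d/2)^2 = (4.2/2)^2 = 2.1^2 = 4.41
Crown area = 3.141593 * 4.41 = 13.8544 m^2
N * area / 10000 * 100 = 427 * 13.8544 / 10000 * 100 = 59.1583
CC = min(100, 59.1583) = 59.1583 ≈ 59.2%

59.2%


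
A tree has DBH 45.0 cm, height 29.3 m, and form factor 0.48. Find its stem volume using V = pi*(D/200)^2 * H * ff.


(D/200)^2 = (45.0/200)^2 = 0.225^2 = 0.050625
BA = 3.141593 * 0.050625 = 0.159043 m^2
V = 0.159043 * 29.3 * 0.48 = 2.23678 ≈ 2.237 m^3

2.237 m^3


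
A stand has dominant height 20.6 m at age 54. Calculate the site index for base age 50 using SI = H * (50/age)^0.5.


50/54 = 0.925926
(0.925926)^0.5 = 0.962250
SI = 20.6 * 0.962250 = 19.8224 ≈ 19.8 m

19.8 m


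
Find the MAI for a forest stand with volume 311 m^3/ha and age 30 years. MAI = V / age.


MAI = 311 / 30 = 10.3667 ≈ 10.37 m^3/ha/yr

10.37 m^3/ha/yr


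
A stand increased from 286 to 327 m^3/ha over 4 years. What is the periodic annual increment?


PAI = (V2 - V1) / period = (327 - 286) / 4 = 41 / 4 = 10.25 m^3/ha/yr

10.25 m^3/ha/yr


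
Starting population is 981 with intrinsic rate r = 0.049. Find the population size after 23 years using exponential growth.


r*t = 0.049 * 23 = 1.127
exp(1.127) = 3.08638
N = 981 * 3.08638 = 3027.74 ≈ 3028

3028


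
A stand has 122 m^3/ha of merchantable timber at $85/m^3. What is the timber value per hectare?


Value = 122 * 85 = $10370/ha

$10370/ha


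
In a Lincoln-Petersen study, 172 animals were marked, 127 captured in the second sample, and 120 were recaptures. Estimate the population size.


N = M * C / R = 172 * 127 / 120 = 21844 / 120 = 182.03 ≈ 182

182 individuals


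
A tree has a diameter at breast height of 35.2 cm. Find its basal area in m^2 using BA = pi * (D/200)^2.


D/200 = 35.2/200 = 0.176 m
(D/200)^2 = 0.176^2 = 0.030976
BA = 3.141593 * 0.030976 = 0.0973140 ≈ 0.0973 m^2

0.0973 m^2


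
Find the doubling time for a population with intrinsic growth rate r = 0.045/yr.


td = ln(2) / 0.045 = 0.693147 / 0.045 = 15.4033 ≈ 15.4 years

15.4 years


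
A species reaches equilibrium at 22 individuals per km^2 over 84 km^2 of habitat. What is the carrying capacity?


K = 22 * 84 = 1848 individuals

1848 individuals


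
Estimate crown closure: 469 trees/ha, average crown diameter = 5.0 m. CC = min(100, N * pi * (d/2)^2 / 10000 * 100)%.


(d/2)^2 = (5.0/2)^2 = 2.5^2 = 6.25
Crown area = 3.141593 * 6.25 = 19.6350 m^2
N * area / 10000 * 100 = 469 * 19.6350 / 10000 * 100 = 92.0882
CC = min(100, 92.0882) = 92.0882 ≈ 92.1%

92.1%


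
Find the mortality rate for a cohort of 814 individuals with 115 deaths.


Mortality rate = 115 / 814 = 0.141278 ≈ 0.1413

0.1413


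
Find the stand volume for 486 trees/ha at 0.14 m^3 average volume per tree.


V_stand = 486 * 0.14 = 68.04 ≈ 68.0 m^3/ha

68.0 m^3/ha


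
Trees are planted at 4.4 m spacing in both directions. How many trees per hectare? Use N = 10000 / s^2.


N = 10000 / 4.4^2 = 10000 / 19.36 = 516.529 ≈ 517 trees/ha

517 trees/ha


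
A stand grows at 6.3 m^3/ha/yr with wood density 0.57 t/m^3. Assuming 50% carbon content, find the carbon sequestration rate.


C = 6.3 * 0.57 * 0.5 = 1.7955 ≈ 1.80 t C/ha/yr

1.80 t C/ha/yr


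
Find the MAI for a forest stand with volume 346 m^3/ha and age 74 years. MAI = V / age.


MAI = 346 / 74 = 4.6757 ≈ 4.68 m^3/ha/yr

4.68 m^3/ha/yr


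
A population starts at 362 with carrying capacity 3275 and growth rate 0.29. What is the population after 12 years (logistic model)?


(K - N0)/N0 = (3275 - 362)/362 = 2913/362 = 8.04696
r*t = 0.29 * 12 = 3.48; exp(-3.48) = 0.0308074
8.04696 * 0.0308074 = 0.247906
1 + 0.247906 = 1.24791
N = 3275 / 1.24791 = 2624.39 ≈ 2624

2624


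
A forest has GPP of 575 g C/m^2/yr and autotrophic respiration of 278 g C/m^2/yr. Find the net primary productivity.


NPP = GPP - Ra = 575 - 278 = 297 g C/m^2/yr

297 g C/m^2/yr


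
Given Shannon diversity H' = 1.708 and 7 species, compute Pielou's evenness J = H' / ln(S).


ln(7) = 1.94591
J = H' / ln(S) = 1.708 / 1.94591 = 0.877738 ≈ 0.8777

0.8777


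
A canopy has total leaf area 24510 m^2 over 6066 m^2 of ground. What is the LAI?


LAI = 24510 / 6066 = 4.0406 ≈ 4.04

4.04


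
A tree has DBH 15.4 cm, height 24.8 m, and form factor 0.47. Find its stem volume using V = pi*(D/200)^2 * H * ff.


(D/200)^2 = (15.4/200)^2 = 0.077^2 = 0.005929
BA = 3.141593 * 0.005929 = 0.0186265 m^2
V = 0.0186265 * 24.8 * 0.47 = 0.217110 ≈ 0.217 m^3

0.217 m^3


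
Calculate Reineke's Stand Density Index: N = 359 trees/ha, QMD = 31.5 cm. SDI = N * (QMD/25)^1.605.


QMD/25 = 31.5/25 = 1.26
(1.26)^1.605 = exp(1.605 * ln(1.26)) = exp(1.605 * 0.231112) = exp(0.370935) = 1.44909
SDI = 359 * 1.44909 = 520.223 ≈ 520

520


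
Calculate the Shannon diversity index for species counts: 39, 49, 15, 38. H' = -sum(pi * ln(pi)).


Total N = 39 + 49 + 15 + 38 = 141
Per-species terms:
  p = 39/141 = 0.276596; ln(p) = -1.285197; p*ln(p) = 0.276596 * (-1.285197) = -0.355480
  p = 49/141 = 0.347518; ln(p) = -1.056939; p*ln(p) = 0.347518 * (-1.056939) = -0.367305
  p = 15/141 = 0.106383; ln(p) = -2.240709; p*ln(p) = 0.106383 * (-2.240709) = -0.238373
  p = 38/141 = 0.269504; ln(p) = -1.311172; p*ln(p) = 0.269504 * (-1.311172) = -0.353366
sum(p*ln(p)) = (-0.355480) + (-0.367305) + (-0.238373) + (-0.353366) = -1.314524
H' = -(-1.314524) = 1.314524 ≈ 1.3145

1.3145


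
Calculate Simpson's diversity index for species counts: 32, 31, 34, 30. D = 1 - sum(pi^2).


Total N = 32 + 31 + 34 + 30 = 127
Per-species terms:
  p = 32/127 = 0.251969; p^2 = 0.251969^2 = 0.063488
  p = 31/127 = 0.244094; p^2 = 0.244094^2 = 0.059582
  p = 34/127 = 0.267717; p^2 = 0.267717^2 = 0.071672
  p = 30/127 = 0.236220; p^2 = 0.236220^2 = 0.055800
sum(p^2) = 0.063488 + 0.059582 + 0.071672 + 0.055800 = 0.250542
D = 1 - 0.250542 = 0.749458 ≈ 0.7495

0.7495
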